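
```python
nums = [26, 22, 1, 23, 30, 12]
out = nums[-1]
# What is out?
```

Trace:
`nums = [26, 22, 1, 23, 30, 12]` → nums = [26, 22, 1, 23, 30, 12]
`out = nums[-1]` → out = 12
So out = 12

Answer: 12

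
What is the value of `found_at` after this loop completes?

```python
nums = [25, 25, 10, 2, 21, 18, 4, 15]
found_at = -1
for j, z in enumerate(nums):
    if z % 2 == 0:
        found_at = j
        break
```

First even number index in [25, 25, 10, 2, 21, 18, 4, 15]
`found_at` takes the values: -1 → 2

Answer: 2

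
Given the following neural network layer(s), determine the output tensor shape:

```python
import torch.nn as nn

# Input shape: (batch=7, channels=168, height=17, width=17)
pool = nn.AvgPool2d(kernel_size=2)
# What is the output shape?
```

Input: (7, 168, 17, 17) -> Output: (7, 168, 8, 8)

Answer: (7, 168, 8, 8)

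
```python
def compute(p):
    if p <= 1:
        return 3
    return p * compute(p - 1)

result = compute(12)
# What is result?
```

compute(12) = 12 * 11 * 10 * 9 * 8 * 7 * 6 * 5 * 4 * 3 * 2 * 3 = 1437004800

Answer: 1437004800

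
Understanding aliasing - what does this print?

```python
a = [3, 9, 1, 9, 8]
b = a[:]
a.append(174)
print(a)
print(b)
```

Key concept: slice [:] creates copy.
Step by step:
`a = [3, 9, 1, 9, 8]` → a = [3, 9, 1, 9, 8]
`b = a[:]` → b = [3, 9, 1, 9, 8]
`a.append(174)` → a = [3, 9, 1, 9, 8, 174]
`print(a)` → prints [3, 9, 1, 9, 8, 174]
`print(b)` → prints [3, 9, 1, 9, 8]

Answer:
[3, 9, 1, 9, 8, 174]
[3, 9, 1, 9, 8]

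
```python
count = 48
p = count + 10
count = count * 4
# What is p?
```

Trace:
`count = 48` → count = 48
`p = count + 10` → p = 58
`count = count * 4` → count = 192
So p = 58

Answer: 58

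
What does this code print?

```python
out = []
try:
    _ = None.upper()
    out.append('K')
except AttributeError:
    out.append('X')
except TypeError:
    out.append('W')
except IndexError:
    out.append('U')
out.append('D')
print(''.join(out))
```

Execution trace: 'X' (except AttributeError) → 'D' (after the try/except). Output: XD

Answer: XD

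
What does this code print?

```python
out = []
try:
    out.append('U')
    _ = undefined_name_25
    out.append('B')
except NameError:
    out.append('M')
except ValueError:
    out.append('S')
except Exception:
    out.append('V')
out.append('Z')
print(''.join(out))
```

Execution trace: 'U' (try body) → 'M' (except NameError) → 'Z' (after the try/except). Output: UMZ

Answer: UMZ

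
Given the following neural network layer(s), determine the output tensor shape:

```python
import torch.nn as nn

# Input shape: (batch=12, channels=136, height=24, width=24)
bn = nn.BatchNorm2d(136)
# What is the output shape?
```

Input: (12, 136, 24, 24) -> Output: (12, 136, 24, 24)

Answer: (12, 136, 24, 24)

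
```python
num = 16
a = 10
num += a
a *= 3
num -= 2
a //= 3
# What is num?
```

Trace:
`num = 16` → num = 16
`a = 10` → a = 10
`num += a` → num = 26
`a *= 3` → a = 30
`num -= 2` → num = 24
`a //= 3` → a = 10
So num = 24

Answer: 24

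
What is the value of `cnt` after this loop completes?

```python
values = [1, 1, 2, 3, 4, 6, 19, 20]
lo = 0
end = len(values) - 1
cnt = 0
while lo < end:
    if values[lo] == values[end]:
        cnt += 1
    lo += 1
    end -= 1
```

Count matching pairs from ends
`cnt` takes the values: 0

Answer: 0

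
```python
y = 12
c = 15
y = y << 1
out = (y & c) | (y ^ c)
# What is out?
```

Trace:
`y = 12` → y = 12
`c = 15` → c = 15
`y = y << 1` → y = 24
`out = (y & c) | (y ^ c)` → out = 31
So out = 31

Answer: 31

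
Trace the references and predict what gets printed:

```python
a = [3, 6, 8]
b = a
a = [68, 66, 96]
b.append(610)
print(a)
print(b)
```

Key concept: rebinding vs mutation: a is rebound to a new list, b still points at the original.
Step by step:
`a = [3, 6, 8]` → a = [3, 6, 8]
`b = a` → b = [3, 6, 8] (same object as a)
`a = [68, 66, 96]` → a = [68, 66, 96]
`b.append(610)` → b = [3, 6, 8, 610]
`print(a)` → prints [68, 66, 96]
`print(b)` → prints [3, 6, 8, 610]

Answer:
[68, 66, 96]
[3, 6, 8, 610]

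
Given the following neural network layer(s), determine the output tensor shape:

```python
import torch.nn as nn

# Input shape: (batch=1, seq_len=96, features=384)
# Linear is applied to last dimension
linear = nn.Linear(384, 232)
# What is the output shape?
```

Input: (1, 96, 384) -> Output: (1, 96, 232)

Answer: (1, 96, 232)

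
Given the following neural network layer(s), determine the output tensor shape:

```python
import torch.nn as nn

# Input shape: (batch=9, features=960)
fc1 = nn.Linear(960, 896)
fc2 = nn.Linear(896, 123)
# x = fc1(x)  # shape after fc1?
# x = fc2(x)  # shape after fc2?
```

Input: (9, 960) -> after fc1: (9, 896) -> Output: (9, 123)

Answer: (9, 123)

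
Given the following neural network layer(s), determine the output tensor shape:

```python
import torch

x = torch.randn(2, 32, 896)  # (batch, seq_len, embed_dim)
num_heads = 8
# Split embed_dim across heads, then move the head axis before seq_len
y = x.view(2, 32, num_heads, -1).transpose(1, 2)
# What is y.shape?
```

Input: (2, 32, 896) -> head_dim = 896 // 8 = 112; after view: (2, 32, 8, 112) -> after transpose(1, 2): (2, 8, 32, 112) -> Output: (2, 8, 32, 112)

Answer: (2, 8, 32, 112)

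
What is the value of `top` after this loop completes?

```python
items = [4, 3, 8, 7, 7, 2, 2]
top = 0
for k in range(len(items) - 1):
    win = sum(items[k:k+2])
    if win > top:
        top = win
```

Max sum of 2-element window in [4, 3, 8, 7, 7, 2, 2]
`top` takes the values: 0 → 7 → 11 → 15

Answer: 15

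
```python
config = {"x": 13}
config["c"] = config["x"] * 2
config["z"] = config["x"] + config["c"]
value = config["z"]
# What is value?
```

Trace:
`config = {"x": 13}` → config = {'x': 13}
`config["c"] = config["x"] * 2` → config = {'x': 13, 'c': 26}
`config["z"] = config["x"] + config["c"]` → config = {'x': 13, 'c': 26, 'z': 39}
`value = config["z"]` → value = 39
So value = 39

Answer: 39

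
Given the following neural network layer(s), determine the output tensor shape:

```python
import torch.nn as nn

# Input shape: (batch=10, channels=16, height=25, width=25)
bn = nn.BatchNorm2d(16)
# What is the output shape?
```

Input: (10, 16, 25, 25) -> Output: (10, 16, 25, 25)

Answer: (10, 16, 25, 25)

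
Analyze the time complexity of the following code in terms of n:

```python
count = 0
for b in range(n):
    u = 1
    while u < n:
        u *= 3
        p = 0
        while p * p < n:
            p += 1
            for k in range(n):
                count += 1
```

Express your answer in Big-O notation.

Each loop level contributes: n × log n × √n × n. Multiplying the contributions gives O(n^2√n log n).

Answer: O(n^2√n log n)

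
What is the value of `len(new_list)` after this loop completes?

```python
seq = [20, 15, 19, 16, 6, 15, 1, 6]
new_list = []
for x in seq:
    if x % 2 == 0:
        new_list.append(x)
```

Count even numbers in [20, 15, 19, 16, 6, 15, 1, 6]
`new_list` takes the values: [] → [20] → [20, 16] → [20, 16, 6] → [20, 16, 6, 6]
So `len(new_list)` = 4

Answer: 4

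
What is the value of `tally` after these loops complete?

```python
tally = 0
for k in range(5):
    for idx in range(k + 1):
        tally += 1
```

Triangle: 1 + 2 + ... + 5
`tally` takes the values: 0 → 1 → 2 → 3 → 4 → 5 → 6 → 7 → 8 → 9 → 10 → 11 → 12 → 13 → 14 → 15

Answer: 15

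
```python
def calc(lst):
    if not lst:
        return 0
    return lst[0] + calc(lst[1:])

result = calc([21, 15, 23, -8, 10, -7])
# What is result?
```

21 + 15 + 23 + (-8) + 10 + (-7) + 0 = 54

Answer: 54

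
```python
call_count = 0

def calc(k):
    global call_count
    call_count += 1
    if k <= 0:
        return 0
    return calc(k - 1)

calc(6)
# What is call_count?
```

Linear recursion stepping by 1: 7 calls from k=6 down to ≤0.

Answer: 7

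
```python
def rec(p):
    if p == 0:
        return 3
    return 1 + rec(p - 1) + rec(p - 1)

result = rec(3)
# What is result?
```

rec(p) = 1 + 2·rec(p-1), rec(0)=3. Closed form: (3+1)·2^3 - 1 = 31.

Answer: 31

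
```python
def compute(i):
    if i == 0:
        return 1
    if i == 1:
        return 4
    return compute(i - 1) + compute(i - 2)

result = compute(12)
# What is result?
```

Build up from base cases: compute(0)=1, compute(1)=4, compute(2)=5, compute(3)=9, compute(4)=14, compute(5)=23, compute(6)=37, ..., compute(12)=665

Answer: 665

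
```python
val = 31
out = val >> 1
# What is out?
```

Trace:
`val = 31` → val = 31
`out = val >> 1` → out = 15
So out = 15

Answer: 15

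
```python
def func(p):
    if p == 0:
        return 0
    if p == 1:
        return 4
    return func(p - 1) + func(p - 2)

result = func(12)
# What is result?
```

Build up from base cases: func(0)=0, func(1)=4, func(2)=4, func(3)=8, func(4)=12, func(5)=20, func(6)=32, ..., func(12)=576

Answer: 576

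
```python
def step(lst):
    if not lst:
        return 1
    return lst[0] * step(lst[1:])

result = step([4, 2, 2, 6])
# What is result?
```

Product over [4, 2, 2, 6] = 4 * 2 * 2 * 6 = 96

Answer: 96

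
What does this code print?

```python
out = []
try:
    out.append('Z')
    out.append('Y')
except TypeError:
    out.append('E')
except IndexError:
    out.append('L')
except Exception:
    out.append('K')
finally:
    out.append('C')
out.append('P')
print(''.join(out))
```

Execution trace: 'Z' (try body) → 'Y' (try body, no exception) → 'C' (finally) → 'P' (after the try/except). Output: ZYCP

Answer: ZYCP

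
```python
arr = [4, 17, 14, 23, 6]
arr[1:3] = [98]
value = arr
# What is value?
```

Trace:
`arr = [4, 17, 14, 23, 6]` → arr = [4, 17, 14, 23, 6]
`arr[1:3] = [98]` → arr = [4, 98, 23, 6]
`value = arr` → value = [4, 98, 23, 6]
So value = [4, 98, 23, 6]

Answer: [4, 98, 23, 6]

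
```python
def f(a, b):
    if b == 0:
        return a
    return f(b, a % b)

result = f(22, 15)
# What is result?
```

f(22, 15) -> f(15, 7) -> f(7, 1) -> f(1, 0) -> 1

Answer: 1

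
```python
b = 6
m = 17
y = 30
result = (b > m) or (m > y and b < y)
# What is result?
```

Trace:
`b = 6` → b = 6
`m = 17` → m = 17
`y = 30` → y = 30
`result = (b > m) or (m > y and b < y)` → result = False
So result = False

Answer: False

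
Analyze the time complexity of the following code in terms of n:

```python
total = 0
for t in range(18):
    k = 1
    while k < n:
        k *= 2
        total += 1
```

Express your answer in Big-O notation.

Each loop level contributes: 1 × log n. Multiplying the contributions gives O(log n).

Answer: O(log n)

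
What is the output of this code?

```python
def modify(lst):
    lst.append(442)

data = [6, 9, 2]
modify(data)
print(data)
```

Key concept: function modifies passed list.
Step by step:
`data = [6, 9, 2]` → data = [6, 9, 2]
`modify(data)` → data = [6, 9, 2, 442]
`print(data)` → prints [6, 9, 2, 442]

Answer: [6, 9, 2, 442]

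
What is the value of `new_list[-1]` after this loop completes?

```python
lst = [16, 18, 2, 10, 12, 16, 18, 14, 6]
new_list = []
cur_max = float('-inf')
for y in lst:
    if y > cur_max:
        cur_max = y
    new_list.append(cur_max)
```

Running max ends at 18
`new_list` takes the values: [] → [16] → [16, 18] → [16, 18, 18] → [16, 18, 18, 18] → [16, 18, 18, 18, 18] → [16, 18, 18, 18, 18, 18] → [16, 18, 18, 18, 18, 18, 18] → [16, 18, 18, 18, 18, 18, 18, 18] → [16, 18, 18, 18, 18, 18, 18, 18, 18]
So `new_list[-1]` = 18

Answer: 18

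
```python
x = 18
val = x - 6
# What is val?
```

Trace:
`x = 18` → x = 18
`val = x - 6` → val = 12
So val = 12

Answer: 12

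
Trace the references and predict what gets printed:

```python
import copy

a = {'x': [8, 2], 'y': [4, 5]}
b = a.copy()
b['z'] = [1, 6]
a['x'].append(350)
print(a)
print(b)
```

Key concept: shallow copy of dict with mutable values.
Step by step:
`a = {'x': [8, 2], 'y': [4, 5]}` → a = {'x': [8, 2], 'y': [4, 5]}
`b = a.copy()` → b = {'x': [8, 2], 'y': [4, 5]}
`b['z'] = [1, 6]` → b = {'x': [8, 2], 'y': [4, 5], 'z': [1, 6]}
`a['x'].append(350)` → a = {'x': [8, 2, 350], 'y': [4, 5]}; b = {'x': [8, 2, 350], 'y': [4, 5], 'z': [1, 6]}
`print(a)` → prints {'x': [8, 2, 350], 'y': [4, 5]}
`print(b)` → prints {'x': [8, 2, 350], 'y': [4, 5], 'z': [1, 6]}

Answer:
{'x': [8, 2, 350], 'y': [4, 5]}
{'x': [8, 2, 350], 'y': [4, 5], 'z': [1, 6]}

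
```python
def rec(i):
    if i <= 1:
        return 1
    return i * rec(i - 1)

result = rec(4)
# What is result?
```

rec(4) = 4 * 3 * 2 * 1 = 24

Answer: 24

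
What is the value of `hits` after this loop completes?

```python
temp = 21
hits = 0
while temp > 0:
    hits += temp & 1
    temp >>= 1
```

Count set bits in 21 (binary: 0b10101)
`hits` takes the values: 0 → 1 → 2 → 3

Answer: 3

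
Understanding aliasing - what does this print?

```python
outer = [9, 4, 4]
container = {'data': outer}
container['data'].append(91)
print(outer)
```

Key concept: dict holds reference to list.
Step by step:
`outer = [9, 4, 4]` → outer = [9, 4, 4]
`container = {'data': outer}` → container = {'data': [9, 4, 4]}
`container['data'].append(91)` → outer = [9, 4, 4, 91]; container = {'data': [9, 4, 4, 91]}
`print(outer)` → prints [9, 4, 4, 91]

Answer: [9, 4, 4, 91]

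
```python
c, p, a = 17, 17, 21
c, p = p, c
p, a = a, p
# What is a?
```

Trace:
`c, p, a = 17, 17, 21` → c = 17; p = 17; a = 21
`c, p = p, c` → c = 17; p = 17
`p, a = a, p` → p = 21; a = 17
So a = 17

Answer: 17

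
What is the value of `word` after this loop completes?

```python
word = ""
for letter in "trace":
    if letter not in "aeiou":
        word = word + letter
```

Remove vowels from 'trace'
`word` takes the values: "" → "t" → "tr" → "trc"

Answer: "trc"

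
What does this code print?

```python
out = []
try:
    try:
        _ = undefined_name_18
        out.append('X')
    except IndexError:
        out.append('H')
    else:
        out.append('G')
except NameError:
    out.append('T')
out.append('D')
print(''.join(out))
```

Execution trace: 'T' (outer except NameError) → 'D' (after the try/except). Output: TD

Answer: TD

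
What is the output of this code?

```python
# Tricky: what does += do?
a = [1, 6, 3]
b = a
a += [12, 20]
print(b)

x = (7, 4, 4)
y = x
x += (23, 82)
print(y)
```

Key concept: += behavior differs for mutable vs immutable.
Step by step:
`a = [1, 6, 3]` → a = [1, 6, 3]
`b = a` → b = [1, 6, 3] (same object as a)
`a += [12, 20]` → a = [1, 6, 3, 12, 20] (same object as b); b = [1, 6, 3, 12, 20] (same object as a)
`print(b)` → prints [1, 6, 3, 12, 20]
`x = (7, 4, 4)` → x = (7, 4, 4)
`y = x` → y = (7, 4, 4)
`x += (23, 82)` → x = (7, 4, 4, 23, 82)
`print(y)` → prints (7, 4, 4)

Answer:
[1, 6, 3, 12, 20]
(7, 4, 4)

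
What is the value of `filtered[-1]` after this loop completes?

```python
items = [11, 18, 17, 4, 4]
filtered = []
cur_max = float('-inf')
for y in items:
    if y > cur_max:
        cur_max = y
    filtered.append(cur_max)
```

Running max ends at 18
`filtered` takes the values: [] → [11] → [11, 18] → [11, 18, 18] → [11, 18, 18, 18] → [11, 18, 18, 18, 18]
So `filtered[-1]` = 18

Answer: 18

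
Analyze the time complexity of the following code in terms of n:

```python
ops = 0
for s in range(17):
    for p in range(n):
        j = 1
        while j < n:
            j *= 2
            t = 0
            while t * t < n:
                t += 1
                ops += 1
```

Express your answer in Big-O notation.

Each loop level contributes: 1 × n × log n × √n. Multiplying the contributions gives O(n√n log n).

Answer: O(n√n log n)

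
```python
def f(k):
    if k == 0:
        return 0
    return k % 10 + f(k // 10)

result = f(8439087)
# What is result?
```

Sum of digits of 8439087: 7 + 8 + 0 + 9 + 3 + 4 + 8 = 39

Answer: 39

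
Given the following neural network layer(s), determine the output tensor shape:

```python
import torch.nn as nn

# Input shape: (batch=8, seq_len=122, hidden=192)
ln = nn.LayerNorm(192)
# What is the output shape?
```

Input: (8, 122, 192) -> Output: (8, 122, 192)

Answer: (8, 122, 192)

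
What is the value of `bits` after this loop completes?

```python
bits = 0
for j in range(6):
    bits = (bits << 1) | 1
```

Build 6 consecutive 1-bits: 0b111111
`bits` takes the values: 0 → 1 → 3 → 7 → 15 → 31 → 63

Answer: 63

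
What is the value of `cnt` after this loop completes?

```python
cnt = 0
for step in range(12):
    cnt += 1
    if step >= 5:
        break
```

Loop breaks when step reaches 5, cnt is 6
`cnt` takes the values: 0 → 1 → 2 → 3 → 4 → 5 → 6

Answer: 6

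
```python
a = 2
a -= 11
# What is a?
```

Trace:
`a = 2` → a = 2
`a -= 11` → a = -9
So a = -9

Answer: -9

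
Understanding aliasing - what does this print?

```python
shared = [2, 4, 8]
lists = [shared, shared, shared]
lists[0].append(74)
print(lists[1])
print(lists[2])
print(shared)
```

Key concept: list of same reference.
Step by step:
`shared = [2, 4, 8]` → shared = [2, 4, 8]
`lists = [shared, shared, shared]` → lists = [[2, 4, 8], [2, 4, 8], [2, 4, 8]]
`lists[0].append(74)` → shared = [2, 4, 8, 74]; lists = [[2, 4, 8, 74], [2, 4, 8, 74], [2, 4, 8, 74]]
`print(lists[1])` → prints [2, 4, 8, 74]
`print(lists[2])` → prints [2, 4, 8, 74]
`print(shared)` → prints [2, 4, 8, 74]

Answer:
[2, 4, 8, 74]
[2, 4, 8, 74]
[2, 4, 8, 74]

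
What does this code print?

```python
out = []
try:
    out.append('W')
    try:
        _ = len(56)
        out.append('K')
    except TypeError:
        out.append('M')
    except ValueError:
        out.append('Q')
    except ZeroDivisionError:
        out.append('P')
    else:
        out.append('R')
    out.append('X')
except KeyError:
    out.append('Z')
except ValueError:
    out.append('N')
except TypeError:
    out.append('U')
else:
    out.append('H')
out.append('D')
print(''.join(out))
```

Execution trace: 'W' (try body) → 'M' (inner except TypeError) → 'X' (try body, no exception) → 'H' (else) → 'D' (after the try/except). Output: WMXHD

Answer: WMXHD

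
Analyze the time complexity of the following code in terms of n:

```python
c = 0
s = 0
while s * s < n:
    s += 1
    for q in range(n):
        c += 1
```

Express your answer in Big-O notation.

Each loop level contributes: √n × n. Multiplying the contributions gives O(n√n).

Answer: O(n√n)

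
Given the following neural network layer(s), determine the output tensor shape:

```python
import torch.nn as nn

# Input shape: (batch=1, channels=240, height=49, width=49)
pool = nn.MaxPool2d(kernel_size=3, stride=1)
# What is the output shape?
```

Input: (1, 240, 49, 49) -> Output: (1, 240, 47, 47)

Answer: (1, 240, 47, 47)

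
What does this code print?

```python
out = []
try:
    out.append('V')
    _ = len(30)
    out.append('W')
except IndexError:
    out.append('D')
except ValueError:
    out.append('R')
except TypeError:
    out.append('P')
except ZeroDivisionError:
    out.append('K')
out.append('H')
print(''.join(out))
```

Execution trace: 'V' (try body) → 'P' (except TypeError) → 'H' (after the try/except). Output: VPH

Answer: VPH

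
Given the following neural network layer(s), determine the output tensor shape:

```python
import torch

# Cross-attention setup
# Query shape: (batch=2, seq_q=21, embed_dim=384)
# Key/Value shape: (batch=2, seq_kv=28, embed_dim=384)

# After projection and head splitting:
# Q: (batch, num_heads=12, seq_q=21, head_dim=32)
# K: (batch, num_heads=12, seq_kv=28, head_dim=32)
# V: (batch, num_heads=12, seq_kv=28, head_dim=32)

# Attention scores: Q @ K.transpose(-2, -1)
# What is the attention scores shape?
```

Input: (2, 21, 384) -> Output: (2, 12, 21, 28)

Answer: (2, 12, 21, 28)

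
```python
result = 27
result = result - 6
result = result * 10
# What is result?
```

Trace:
`result = 27` → result = 27
`result = result - 6` → result = 21
`result = result * 10` → result = 210
So result = 210

Answer: 210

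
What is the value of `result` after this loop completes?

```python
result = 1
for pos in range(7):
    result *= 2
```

2^7 = 128
`result` takes the values: 1 → 2 → 4 → 8 → 16 → 32 → 64 → 128

Answer: 128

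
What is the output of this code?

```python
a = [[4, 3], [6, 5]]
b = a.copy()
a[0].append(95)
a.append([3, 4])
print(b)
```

Key concept: shallow copy with nested lists.
Step by step:
`a = [[4, 3], [6, 5]]` → a = [[4, 3], [6, 5]]
`b = a.copy()` → b = [[4, 3], [6, 5]]
`a[0].append(95)` → a = [[4, 3, 95], [6, 5]]; b = [[4, 3, 95], [6, 5]]
`a.append([3, 4])` → a = [[4, 3, 95], [6, 5], [3, 4]]
`print(b)` → prints [[4, 3, 95], [6, 5]]

Answer: [[4, 3, 95], [6, 5]]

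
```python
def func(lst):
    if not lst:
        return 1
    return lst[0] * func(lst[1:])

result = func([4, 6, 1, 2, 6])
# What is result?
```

Product over [4, 6, 1, 2, 6] = 4 * 6 * 1 * 2 * 6 = 288

Answer: 288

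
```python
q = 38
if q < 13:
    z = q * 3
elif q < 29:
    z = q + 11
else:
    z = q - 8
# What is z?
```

Trace:
`q = 38` → q = 38
`if q < 13: ...` → q < 13 is False, q < 29 is False, take else branch → z = 30
So z = 30

Answer: 30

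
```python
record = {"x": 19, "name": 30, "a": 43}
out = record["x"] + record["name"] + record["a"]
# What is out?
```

Trace:
`record = {"x": 19, "name": 30, "a": 43}` → record = {'x': 19, 'name': 30, 'a': 43}
`out = record["x"] + record["name"] + record["a"]` → out = 92
So out = 92

Answer: 92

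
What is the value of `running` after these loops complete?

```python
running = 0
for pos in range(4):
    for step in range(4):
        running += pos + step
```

Sum of all pos+step for pos,step in 4x4
`running` takes the values: 0 → 1 → 3 → 6 → 7 → 9 → 12 → 16 → 18 → 21 → 25 → 30 → 33 → 37 → 42 → 48

Answer: 48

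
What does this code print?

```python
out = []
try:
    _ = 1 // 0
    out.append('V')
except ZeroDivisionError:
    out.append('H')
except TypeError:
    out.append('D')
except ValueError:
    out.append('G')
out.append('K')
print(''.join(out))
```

Execution trace: 'H' (except ZeroDivisionError) → 'K' (after the try/except). Output: HK

Answer: HK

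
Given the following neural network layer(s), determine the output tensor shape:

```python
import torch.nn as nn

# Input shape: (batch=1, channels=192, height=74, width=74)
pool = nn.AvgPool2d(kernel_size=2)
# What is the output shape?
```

Input: (1, 192, 74, 74) -> Output: (1, 192, 37, 37)

Answer: (1, 192, 37, 37)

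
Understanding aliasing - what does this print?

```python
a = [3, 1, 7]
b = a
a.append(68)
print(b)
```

Key concept: basic list aliasing.
Step by step:
`a = [3, 1, 7]` → a = [3, 1, 7]
`b = a` → b = [3, 1, 7] (same object as a)
`a.append(68)` → a = [3, 1, 7, 68] (same object as b); b = [3, 1, 7, 68] (same object as a)
`print(b)` → prints [3, 1, 7, 68]

Answer: [3, 1, 7, 68]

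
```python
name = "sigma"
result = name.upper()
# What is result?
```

Trace:
`name = "sigma"` → name = 'sigma'
`result = name.upper()` → result = 'SIGMA'
So result = 'SIGMA'

Answer: 'SIGMA'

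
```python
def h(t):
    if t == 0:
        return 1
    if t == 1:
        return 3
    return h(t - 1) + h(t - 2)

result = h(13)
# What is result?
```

Build up from base cases: h(0)=1, h(1)=3, h(2)=4, h(3)=7, h(4)=11, h(5)=18, h(6)=29, ..., h(13)=843

Answer: 843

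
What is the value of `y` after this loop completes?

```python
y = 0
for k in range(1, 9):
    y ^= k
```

XOR of 1 to 8
`y` takes the values: 0 → 1 → 3 → 0 → 4 → 1 → 7 → 0 → 8

Answer: 8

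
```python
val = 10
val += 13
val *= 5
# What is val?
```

Trace:
`val = 10` → val = 10
`val += 13` → val = 23
`val *= 5` → val = 115
So val = 115

Answer: 115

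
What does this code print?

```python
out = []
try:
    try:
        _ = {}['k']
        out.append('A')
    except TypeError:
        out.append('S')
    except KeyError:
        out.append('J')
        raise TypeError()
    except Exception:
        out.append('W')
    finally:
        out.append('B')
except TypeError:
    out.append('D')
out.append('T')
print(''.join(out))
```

Execution trace: 'J' (inner except KeyError) → 'B' (inner finally) → 'D' (outer except TypeError) → 'T' (after the try/except). Output: JBDT

Answer: JBDT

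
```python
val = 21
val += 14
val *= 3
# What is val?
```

Trace:
`val = 21` → val = 21
`val += 14` → val = 35
`val *= 3` → val = 105
So val = 105

Answer: 105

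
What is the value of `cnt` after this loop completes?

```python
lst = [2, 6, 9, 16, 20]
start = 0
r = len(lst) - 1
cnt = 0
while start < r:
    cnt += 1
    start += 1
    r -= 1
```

Iterations until pointers meet (list length 5)
`cnt` takes the values: 0 → 1 → 2

Answer: 2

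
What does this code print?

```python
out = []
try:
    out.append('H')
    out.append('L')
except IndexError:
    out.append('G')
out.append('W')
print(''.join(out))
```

Execution trace: 'H' (try body) → 'L' (try body, no exception) → 'W' (after the try/except). Output: HLW

Answer: HLW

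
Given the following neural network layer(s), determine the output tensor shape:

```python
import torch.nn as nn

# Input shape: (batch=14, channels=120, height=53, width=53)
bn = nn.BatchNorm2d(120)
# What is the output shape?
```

Input: (14, 120, 53, 53) -> Output: (14, 120, 53, 53)

Answer: (14, 120, 53, 53)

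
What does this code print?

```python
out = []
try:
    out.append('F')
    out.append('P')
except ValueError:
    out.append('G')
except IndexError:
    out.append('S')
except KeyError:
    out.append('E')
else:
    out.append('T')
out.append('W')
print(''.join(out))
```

Execution trace: 'F' (try body) → 'P' (try body, no exception) → 'T' (else) → 'W' (after the try/except). Output: FPTW

Answer: FPTW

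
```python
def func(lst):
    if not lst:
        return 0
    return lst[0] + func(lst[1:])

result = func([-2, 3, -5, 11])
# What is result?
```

(-2) + 3 + (-5) + 11 + 0 = 7

Answer: 7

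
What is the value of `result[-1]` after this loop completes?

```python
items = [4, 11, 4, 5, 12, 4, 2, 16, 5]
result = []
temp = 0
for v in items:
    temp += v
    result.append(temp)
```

Cumulative sum ends at 63
`result` takes the values: [] → [4] → [4, 15] → [4, 15, 19] → [4, 15, 19, 24] → [4, 15, 19, 24, 36] → [4, 15, 19, 24, 36, 40] → [4, 15, 19, 24, 36, 40, 42] → [4, 15, 19, 24, 36, 40, 42, 58] → [4, 15, 19, 24, 36, 40, 42, 58, 63]
So `result[-1]` = 63

Answer: 63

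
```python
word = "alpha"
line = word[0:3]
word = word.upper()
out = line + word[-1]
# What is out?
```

Trace:
`word = "alpha"` → word = 'alpha'
`line = word[0:3]` → line = 'alp'
`word = word.upper()` → word = 'ALPHA'
`out = line + word[-1]` → out = 'alpA'
So out = 'alpA'

Answer: 'alpA'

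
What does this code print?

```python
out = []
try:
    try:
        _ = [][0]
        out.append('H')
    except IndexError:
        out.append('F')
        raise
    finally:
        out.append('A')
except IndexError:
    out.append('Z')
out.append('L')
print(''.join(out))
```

Execution trace: 'F' (except IndexError) → 'A' (finally) → 'Z' (outer except IndexError) → 'L' (after the try/except). Output: FAZL

Answer: FAZL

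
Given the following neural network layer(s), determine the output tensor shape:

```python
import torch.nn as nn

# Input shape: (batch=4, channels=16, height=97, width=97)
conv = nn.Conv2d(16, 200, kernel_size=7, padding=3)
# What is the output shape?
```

Input: (4, 16, 97, 97) -> Output: (4, 200, 97, 97)

Answer: (4, 200, 97, 97)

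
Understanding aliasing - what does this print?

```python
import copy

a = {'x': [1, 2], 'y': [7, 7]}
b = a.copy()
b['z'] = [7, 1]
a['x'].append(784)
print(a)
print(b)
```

Key concept: shallow copy of dict with mutable values.
Step by step:
`a = {'x': [1, 2], 'y': [7, 7]}` → a = {'x': [1, 2], 'y': [7, 7]}
`b = a.copy()` → b = {'x': [1, 2], 'y': [7, 7]}
`b['z'] = [7, 1]` → b = {'x': [1, 2], 'y': [7, 7], 'z': [7, 1]}
`a['x'].append(784)` → a = {'x': [1, 2, 784], 'y': [7, 7]}; b = {'x': [1, 2, 784], 'y': [7, 7], 'z': [7, 1]}
`print(a)` → prints {'x': [1, 2, 784], 'y': [7, 7]}
`print(b)` → prints {'x': [1, 2, 784], 'y': [7, 7], 'z': [7, 1]}

Answer:
{'x': [1, 2, 784], 'y': [7, 7]}
{'x': [1, 2, 784], 'y': [7, 7], 'z': [7, 1]}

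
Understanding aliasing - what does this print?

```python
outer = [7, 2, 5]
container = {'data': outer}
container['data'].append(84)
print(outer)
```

Key concept: dict holds reference to list.
Step by step:
`outer = [7, 2, 5]` → outer = [7, 2, 5]
`container = {'data': outer}` → container = {'data': [7, 2, 5]}
`container['data'].append(84)` → outer = [7, 2, 5, 84]; container = {'data': [7, 2, 5, 84]}
`print(outer)` → prints [7, 2, 5, 84]

Answer: [7, 2, 5, 84]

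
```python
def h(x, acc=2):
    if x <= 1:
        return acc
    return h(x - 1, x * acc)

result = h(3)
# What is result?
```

Accumulator trace (n, acc): (3, 2) -> (2, 6) -> (1, 12) -> return 12

Answer: 12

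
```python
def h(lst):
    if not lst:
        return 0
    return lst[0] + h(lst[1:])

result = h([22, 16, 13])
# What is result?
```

22 + 16 + 13 + 0 = 51

Answer: 51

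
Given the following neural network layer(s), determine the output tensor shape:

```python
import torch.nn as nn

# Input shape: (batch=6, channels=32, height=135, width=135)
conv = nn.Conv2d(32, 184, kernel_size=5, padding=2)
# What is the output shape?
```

Input: (6, 32, 135, 135) -> Output: (6, 184, 135, 135)

Answer: (6, 184, 135, 135)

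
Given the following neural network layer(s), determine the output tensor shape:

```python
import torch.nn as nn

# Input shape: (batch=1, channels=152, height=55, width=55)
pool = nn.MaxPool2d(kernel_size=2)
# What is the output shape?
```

Input: (1, 152, 55, 55) -> Output: (1, 152, 27, 27)

Answer: (1, 152, 27, 27)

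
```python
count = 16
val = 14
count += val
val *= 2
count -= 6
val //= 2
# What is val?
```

Trace:
`count = 16` → count = 16
`val = 14` → val = 14
`count += val` → count = 30
`val *= 2` → val = 28
`count -= 6` → count = 24
`val //= 2` → val = 14
So val = 14

Answer: 14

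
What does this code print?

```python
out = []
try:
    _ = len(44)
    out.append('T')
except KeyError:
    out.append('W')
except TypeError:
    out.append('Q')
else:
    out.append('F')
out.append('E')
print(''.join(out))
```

Execution trace: 'Q' (except TypeError) → 'E' (after the try/except). Output: QE

Answer: QE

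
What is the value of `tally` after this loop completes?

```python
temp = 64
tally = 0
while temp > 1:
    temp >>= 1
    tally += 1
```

Count right shifts until 1
`tally` takes the values: 0 → 1 → 2 → 3 → 4 → 5 → 6

Answer: 6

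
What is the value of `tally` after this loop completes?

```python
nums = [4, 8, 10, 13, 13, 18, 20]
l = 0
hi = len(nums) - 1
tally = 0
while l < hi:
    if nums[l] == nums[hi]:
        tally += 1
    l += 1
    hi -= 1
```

Count matching pairs from ends
`tally` takes the values: 0

Answer: 0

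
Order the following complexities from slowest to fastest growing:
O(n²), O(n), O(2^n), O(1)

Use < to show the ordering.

Ordered by growth rate: O(1) < O(n) < O(n²) < O(2^n)

Answer: O(1) < O(n) < O(n²) < O(2^n)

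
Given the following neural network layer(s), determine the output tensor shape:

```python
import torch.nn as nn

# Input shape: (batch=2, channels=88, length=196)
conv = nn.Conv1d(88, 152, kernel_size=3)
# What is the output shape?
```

Input: (2, 88, 196) -> Output: (2, 152, 194)

Answer: (2, 152, 194)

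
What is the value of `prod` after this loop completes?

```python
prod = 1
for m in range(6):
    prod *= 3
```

3^6 = 729
`prod` takes the values: 1 → 3 → 9 → 27 → 81 → 243 → 729

Answer: 729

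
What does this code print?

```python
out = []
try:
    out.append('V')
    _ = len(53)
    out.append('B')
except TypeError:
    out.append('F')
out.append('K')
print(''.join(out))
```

Execution trace: 'V' (try body) → 'F' (except TypeError) → 'K' (after the try/except). Output: VFK

Answer: VFK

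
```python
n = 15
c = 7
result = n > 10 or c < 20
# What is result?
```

Trace:
`n = 15` → n = 15
`c = 7` → c = 7
`result = n > 10 or c < 20` → result = True
So result = True

Answer: True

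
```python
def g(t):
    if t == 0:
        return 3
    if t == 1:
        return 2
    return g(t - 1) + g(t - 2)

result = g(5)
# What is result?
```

Build up from base cases: g(0)=3, g(1)=2, g(2)=5, g(3)=7, g(4)=12, g(5)=19

Answer: 19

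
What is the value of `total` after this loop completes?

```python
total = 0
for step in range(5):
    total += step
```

Sum of 0 to 4 = 10
`total` takes the values: 0 → 1 → 3 → 6 → 10

Answer: 10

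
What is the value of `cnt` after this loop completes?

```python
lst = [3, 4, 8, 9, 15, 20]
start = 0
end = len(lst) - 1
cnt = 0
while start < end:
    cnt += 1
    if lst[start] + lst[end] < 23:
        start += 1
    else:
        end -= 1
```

Steps to find pair summing to 23
`cnt` takes the values: 0 → 1 → 2 → 3 → 4 → 5

Answer: 5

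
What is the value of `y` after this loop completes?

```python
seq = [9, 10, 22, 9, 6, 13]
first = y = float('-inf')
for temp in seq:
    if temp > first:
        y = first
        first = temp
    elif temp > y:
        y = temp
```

Second largest (with repeats) in [9, 10, 22, 9, 6, 13]
`y` takes the values: -inf → 9 → 10 → 13

Answer: 13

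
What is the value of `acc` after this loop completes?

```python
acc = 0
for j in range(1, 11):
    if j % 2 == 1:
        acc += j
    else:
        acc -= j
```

Add odd, subtract even
`acc` takes the values: 0 → 1 → -1 → 2 → -2 → 3 → -3 → 4 → -4 → 5 → -5

Answer: -5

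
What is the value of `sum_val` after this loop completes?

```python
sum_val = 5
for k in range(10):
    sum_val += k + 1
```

Start at 5, add 1 to 10 = 60
`sum_val` takes the values: 5 → 6 → 8 → 11 → 15 → 20 → 26 → 33 → 41 → 50 → 60

Answer: 60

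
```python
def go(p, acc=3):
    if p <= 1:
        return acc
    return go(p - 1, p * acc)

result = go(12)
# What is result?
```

Accumulator trace (n, acc): (12, 3) -> (11, 36) -> (10, 396) -> (9, 3960) -> (8, 35640) -> (7, 285120) -> (6, 1995840) -> (5, 11975040) -> (4, 59875200) -> (3, 239500800) -> (2, 718502400) -> (1, 1437004800) -> return 1437004800

Answer: 1437004800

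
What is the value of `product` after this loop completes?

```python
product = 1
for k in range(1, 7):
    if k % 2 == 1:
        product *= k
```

Product of odd numbers 1 to 6
`product` takes the values: 1 → 3 → 15

Answer: 15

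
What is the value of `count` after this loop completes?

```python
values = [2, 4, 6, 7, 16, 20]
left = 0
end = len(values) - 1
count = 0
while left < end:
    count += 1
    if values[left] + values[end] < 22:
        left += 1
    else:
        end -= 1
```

Steps to find pair summing to 22
`count` takes the values: 0 → 1 → 2 → 3 → 4 → 5

Answer: 5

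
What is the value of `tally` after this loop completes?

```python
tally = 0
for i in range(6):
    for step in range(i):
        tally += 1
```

Triangle number: 0+1+2+...+5
`tally` takes the values: 0 → 1 → 2 → 3 → 4 → 5 → 6 → 7 → 8 → 9 → 10 → 11 → 12 → 13 → 14 → 15

Answer: 15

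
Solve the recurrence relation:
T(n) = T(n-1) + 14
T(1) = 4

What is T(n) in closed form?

Unrolling: T(n) = T(1) + 14·(n-1) = 4 + 14(n-1) = 14n - 10.

Answer: T(n) = 14n - 10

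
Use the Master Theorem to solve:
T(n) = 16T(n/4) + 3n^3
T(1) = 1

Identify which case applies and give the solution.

a=16, b=4, f(n)=3n^3. log_4(16) = 2. Since c=3 > 2 and the regularity condition holds (16(n/4)^3 = (16/4^3)n^3 with 16/4^3 < 1), Case 3 applies: T(n) = Θ(f(n)) = O(n^3).

Answer: O(n^3) - Case 3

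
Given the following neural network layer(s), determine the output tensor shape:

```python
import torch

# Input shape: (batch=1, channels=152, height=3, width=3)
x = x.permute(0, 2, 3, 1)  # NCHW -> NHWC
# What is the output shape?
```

Input: (1, 152, 3, 3) -> Output: (1, 3, 3, 152)

Answer: (1, 3, 3, 152)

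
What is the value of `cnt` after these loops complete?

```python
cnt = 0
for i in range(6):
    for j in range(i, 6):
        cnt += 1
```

Upper triangle: 6 + 5 + ... + 1
`cnt` takes the values: 0 → 1 → 2 → 3 → 4 → 5 → 6 → 7 → 8 → 9 → 10 → 11 → 12 → 13 → 14 → 15 → 16 → 17 → 18 → 19 → 20 → 21

Answer: 21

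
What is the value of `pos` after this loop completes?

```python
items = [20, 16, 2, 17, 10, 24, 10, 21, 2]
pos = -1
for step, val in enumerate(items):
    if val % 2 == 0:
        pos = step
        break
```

First even number index in [20, 16, 2, 17, 10, 24, 10, 21, 2]
`pos` takes the values: -1 → 0

Answer: 0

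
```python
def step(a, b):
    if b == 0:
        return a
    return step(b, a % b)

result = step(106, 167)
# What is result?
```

step(106, 167) -> step(167, 106) -> step(106, 61) -> step(61, 45) -> step(45, 16) -> step(16, 13) -> step(13, 3) -> step(3, 1) -> step(1, 0) -> 1

Answer: 1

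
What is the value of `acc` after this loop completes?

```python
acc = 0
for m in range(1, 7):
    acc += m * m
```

Sum of squares 1² to 6² = 91
`acc` takes the values: 0 → 1 → 5 → 14 → 30 → 55 → 91

Answer: 91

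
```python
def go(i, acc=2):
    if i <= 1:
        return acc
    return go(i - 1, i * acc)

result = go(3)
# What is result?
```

Accumulator trace (n, acc): (3, 2) -> (2, 6) -> (1, 12) -> return 12

Answer: 12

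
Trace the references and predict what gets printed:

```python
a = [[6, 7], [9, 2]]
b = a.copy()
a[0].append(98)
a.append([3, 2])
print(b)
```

Key concept: shallow copy with nested lists.
Step by step:
`a = [[6, 7], [9, 2]]` → a = [[6, 7], [9, 2]]
`b = a.copy()` → b = [[6, 7], [9, 2]]
`a[0].append(98)` → a = [[6, 7, 98], [9, 2]]; b = [[6, 7, 98], [9, 2]]
`a.append([3, 2])` → a = [[6, 7, 98], [9, 2], [3, 2]]
`print(b)` → prints [[6, 7, 98], [9, 2]]

Answer: [[6, 7, 98], [9, 2]]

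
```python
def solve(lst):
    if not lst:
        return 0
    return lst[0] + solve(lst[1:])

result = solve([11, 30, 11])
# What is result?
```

11 + 30 + 11 + 0 = 52

Answer: 52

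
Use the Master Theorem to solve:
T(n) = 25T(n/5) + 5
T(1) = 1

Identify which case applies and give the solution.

a=25, b=5, f(n)=5. log_5(25) = 2. Since c=0 < 2, Case 1 applies: T(n) = Θ(n^log_b(a)) = O(n^2).

Answer: O(n^2) - Case 1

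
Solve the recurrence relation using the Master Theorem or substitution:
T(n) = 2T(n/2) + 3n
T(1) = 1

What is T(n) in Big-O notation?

By Master Theorem: a=2, b=2, f(n)=3n. Since log_2(2) = 1 and f(n) = Θ(n^1), Case 2 applies. T(n) = O(n log n).

Answer: O(n log n)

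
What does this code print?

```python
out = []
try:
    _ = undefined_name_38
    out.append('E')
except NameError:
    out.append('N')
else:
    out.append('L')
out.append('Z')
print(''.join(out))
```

Execution trace: 'N' (except NameError) → 'Z' (after the try/except). Output: NZ

Answer: NZ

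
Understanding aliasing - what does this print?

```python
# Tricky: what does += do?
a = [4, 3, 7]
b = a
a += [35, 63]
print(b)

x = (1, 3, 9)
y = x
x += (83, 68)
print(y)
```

Key concept: += behavior differs for mutable vs immutable.
Step by step:
`a = [4, 3, 7]` → a = [4, 3, 7]
`b = a` → b = [4, 3, 7] (same object as a)
`a += [35, 63]` → a = [4, 3, 7, 35, 63] (same object as b); b = [4, 3, 7, 35, 63] (same object as a)
`print(b)` → prints [4, 3, 7, 35, 63]
`x = (1, 3, 9)` → x = (1, 3, 9)
`y = x` → y = (1, 3, 9)
`x += (83, 68)` → x = (1, 3, 9, 83, 68)
`print(y)` → prints (1, 3, 9)

Answer:
[4, 3, 7, 35, 63]
(1, 3, 9)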